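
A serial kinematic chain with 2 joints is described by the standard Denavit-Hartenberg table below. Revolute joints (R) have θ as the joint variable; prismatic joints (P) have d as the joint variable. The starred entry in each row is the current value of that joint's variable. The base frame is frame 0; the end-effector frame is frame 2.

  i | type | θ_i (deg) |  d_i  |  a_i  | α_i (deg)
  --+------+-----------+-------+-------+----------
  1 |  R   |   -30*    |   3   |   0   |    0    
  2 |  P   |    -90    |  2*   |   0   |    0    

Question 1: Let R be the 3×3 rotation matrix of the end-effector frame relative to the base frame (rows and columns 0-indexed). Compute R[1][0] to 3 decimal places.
End-effector x-axis (col 0 of R) = (-0.5000,-0.8660,0.0000)
R[1][0] = -0.8660

-0.866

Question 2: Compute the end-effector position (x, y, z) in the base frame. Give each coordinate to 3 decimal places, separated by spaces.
0.000 0.000 5.000

after link 1: o_1 = (0.0000, 0.0000, 3.0000)
after link 2: o_2 = (0.0000, 0.0000, 5.0000)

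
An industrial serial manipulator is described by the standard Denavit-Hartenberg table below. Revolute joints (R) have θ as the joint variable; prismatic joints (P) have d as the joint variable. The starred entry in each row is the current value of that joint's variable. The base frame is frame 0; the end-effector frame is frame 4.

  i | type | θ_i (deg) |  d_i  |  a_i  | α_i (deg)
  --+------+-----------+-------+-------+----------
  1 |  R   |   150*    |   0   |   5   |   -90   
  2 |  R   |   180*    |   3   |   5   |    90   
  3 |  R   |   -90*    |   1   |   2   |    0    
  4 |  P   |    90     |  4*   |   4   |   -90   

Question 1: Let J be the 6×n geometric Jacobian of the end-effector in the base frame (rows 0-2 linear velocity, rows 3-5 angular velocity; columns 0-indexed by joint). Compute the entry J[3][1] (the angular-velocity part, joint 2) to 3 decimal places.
axis z_1 = (-0.5000,-0.8660,0.0000); lever o_n−o_1 = (7.2942,-5.3660,-5.0000)
cross product → J_v[:, 1] = (4.3301,-2.5000,9.0000)
J_ω[:, 1] = z_1
entry J[3][1] = -0.5000

-0.500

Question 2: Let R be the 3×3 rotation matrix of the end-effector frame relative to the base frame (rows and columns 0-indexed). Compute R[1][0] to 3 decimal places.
-0.500

End-effector x-axis (col 0 of R) = (0.8660,-0.5000,-0.0000)
R[1][0] = -0.5000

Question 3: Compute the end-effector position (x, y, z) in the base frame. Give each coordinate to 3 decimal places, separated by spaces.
2.964 -2.866 -5.000

after link 1: o_1 = (-4.3301, 2.5000, 0.0000)
after link 2: o_2 = (-1.5000, -2.5981, -0.0000)
after link 3: o_3 = (-0.5000, -0.8660, -1.0000)
after link 4: o_4 = (2.9641, -2.8660, -5.0000)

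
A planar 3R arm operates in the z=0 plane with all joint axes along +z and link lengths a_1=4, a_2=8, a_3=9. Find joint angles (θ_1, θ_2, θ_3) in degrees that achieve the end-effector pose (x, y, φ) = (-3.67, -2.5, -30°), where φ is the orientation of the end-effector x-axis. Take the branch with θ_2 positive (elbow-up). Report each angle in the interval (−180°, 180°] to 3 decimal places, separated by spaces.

wrist centre = target − a_3·(cos φ, sin φ) = (-11.4642, 2.0000)
cos θ_2 = (135.4285−4²−8²)/(2·4·8) = 0.8661; θ_2 = 29.9948° (elbow-up)
β = atan2(2.0000,-11.4642) = 170.1040°; ψ = atan2(3.9994,10.9286) = 20.1004°
θ_1 = β − ψ = 150.0036°
θ_3 = φ − θ_1 − θ_2 = 150.0016° (wrapped to (-180°,180°])

150.004 29.995 150.002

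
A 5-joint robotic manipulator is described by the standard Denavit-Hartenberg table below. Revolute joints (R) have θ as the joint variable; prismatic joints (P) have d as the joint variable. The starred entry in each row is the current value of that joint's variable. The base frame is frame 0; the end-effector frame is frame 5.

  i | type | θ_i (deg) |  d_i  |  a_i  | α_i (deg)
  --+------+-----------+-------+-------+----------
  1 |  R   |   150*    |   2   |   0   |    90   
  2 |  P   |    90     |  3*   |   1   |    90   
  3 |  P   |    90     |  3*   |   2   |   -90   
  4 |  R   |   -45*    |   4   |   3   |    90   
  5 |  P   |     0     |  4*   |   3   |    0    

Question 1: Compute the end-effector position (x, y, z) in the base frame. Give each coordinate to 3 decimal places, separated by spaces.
-5.515 10.590 -1.000

after link 1: o_1 = (0.0000, 0.0000, 2.0000)
after link 2: o_2 = (1.5000, 2.5981, 3.0000)
after link 3: o_3 = (-0.0981, 5.8301, 3.0000)
after link 4: o_4 = (-0.8745, 8.7279, -1.0000)
after link 5: o_5 = (-5.5147, 10.5904, -1.0000)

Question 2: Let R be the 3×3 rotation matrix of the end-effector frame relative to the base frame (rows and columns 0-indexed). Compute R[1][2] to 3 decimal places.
End-effector z-axis (col 2 of R) = (-0.9659,-0.2588,-0.0000)
R[1][2] = -0.2588

-0.259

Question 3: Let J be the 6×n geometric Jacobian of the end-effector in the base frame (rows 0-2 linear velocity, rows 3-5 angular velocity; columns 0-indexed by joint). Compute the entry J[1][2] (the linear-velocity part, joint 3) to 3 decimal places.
prismatic axis z_2 = (-0.8660,0.5000,-0.0000)
J_v[:, 2] = z_2; J_ω[:, 2] = (0,0,0)
entry J[1][2] = 0.5000

0.500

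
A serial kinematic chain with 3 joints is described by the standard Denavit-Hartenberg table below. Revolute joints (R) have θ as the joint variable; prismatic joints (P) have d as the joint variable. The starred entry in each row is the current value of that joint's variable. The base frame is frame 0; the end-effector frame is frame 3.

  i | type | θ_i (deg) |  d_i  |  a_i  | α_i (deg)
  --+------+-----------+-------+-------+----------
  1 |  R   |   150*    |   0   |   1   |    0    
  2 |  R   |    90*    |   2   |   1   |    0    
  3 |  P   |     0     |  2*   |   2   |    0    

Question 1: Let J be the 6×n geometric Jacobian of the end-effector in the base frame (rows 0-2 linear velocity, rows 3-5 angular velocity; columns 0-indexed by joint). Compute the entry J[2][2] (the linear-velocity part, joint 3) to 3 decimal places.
1.000

prismatic axis z_2 = (0.0000,0.0000,1.0000)
J_v[:, 2] = z_2; J_ω[:, 2] = (0,0,0)
entry J[2][2] = 1.0000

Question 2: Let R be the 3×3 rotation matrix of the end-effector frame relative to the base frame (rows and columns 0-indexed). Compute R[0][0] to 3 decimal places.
End-effector x-axis (col 0 of R) = (-0.5000,-0.8660,0.0000)
R[0][0] = -0.5000

-0.500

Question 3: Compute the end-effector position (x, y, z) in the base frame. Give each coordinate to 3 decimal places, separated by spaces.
after link 1: o_1 = (-0.8660, 0.5000, 0.0000)
after link 2: o_2 = (-1.3660, -0.3660, 2.0000)
after link 3: o_3 = (-2.3660, -2.0981, 4.0000)

-2.366 -2.098 4.000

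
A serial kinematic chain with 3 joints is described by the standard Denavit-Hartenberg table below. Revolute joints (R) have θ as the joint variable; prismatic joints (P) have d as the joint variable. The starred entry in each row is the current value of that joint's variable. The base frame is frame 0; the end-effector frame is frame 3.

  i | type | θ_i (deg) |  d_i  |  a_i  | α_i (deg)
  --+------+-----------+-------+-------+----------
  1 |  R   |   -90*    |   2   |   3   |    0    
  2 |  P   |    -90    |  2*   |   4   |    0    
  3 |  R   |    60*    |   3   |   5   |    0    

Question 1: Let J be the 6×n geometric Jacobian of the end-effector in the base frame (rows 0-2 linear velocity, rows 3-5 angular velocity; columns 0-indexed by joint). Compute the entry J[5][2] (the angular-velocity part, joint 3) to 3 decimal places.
axis z_2 = (0.0000,0.0000,1.0000); lever o_n−o_2 = (-2.5000,-4.3301,3.0000)
cross product → J_v[:, 2] = (4.3301,-2.5000,0.0000)
J_ω[:, 2] = z_2
entry J[5][2] = 1.0000

1.000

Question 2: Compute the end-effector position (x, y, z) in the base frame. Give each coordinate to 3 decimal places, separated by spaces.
after link 1: o_1 = (0.0000, -3.0000, 2.0000)
after link 2: o_2 = (-4.0000, -3.0000, 4.0000)
after link 3: o_3 = (-6.5000, -7.3301, 7.0000)

-6.500 -7.330 7.000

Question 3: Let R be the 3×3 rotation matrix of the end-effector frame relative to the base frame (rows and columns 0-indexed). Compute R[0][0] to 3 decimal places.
End-effector x-axis (col 0 of R) = (-0.5000,-0.8660,0.0000)
R[0][0] = -0.5000

-0.500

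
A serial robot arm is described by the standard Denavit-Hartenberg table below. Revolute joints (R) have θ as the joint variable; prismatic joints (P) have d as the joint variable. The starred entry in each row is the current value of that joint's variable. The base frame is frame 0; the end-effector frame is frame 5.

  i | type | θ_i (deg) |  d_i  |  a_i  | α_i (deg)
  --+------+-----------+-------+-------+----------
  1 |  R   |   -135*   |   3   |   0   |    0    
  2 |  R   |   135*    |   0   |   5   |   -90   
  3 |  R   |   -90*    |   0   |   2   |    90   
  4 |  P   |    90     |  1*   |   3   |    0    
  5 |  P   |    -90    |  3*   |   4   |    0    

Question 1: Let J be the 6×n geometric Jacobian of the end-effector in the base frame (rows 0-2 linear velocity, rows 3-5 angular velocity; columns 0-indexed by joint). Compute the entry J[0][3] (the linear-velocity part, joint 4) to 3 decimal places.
prismatic axis z_3 = (-1.0000,0.0000,0.0000)
J_v[:, 3] = z_3; J_ω[:, 3] = (0,0,0)
entry J[0][3] = -1.0000

-1.000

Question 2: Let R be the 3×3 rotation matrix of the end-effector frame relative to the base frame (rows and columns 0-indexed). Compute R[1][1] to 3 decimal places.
End-effector y-axis (col 1 of R) = (0.0000,1.0000,0.0000)
R[1][1] = 1.0000

1.000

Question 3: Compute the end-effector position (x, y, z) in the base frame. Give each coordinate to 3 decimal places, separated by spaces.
after link 1: o_1 = (0.0000, 0.0000, 3.0000)
after link 2: o_2 = (5.0000, 0.0000, 3.0000)
after link 3: o_3 = (5.0000, -0.0000, 5.0000)
after link 4: o_4 = (4.0000, 3.0000, 5.0000)
after link 5: o_5 = (1.0000, 3.0000, 9.0000)

1.000 3.000 9.000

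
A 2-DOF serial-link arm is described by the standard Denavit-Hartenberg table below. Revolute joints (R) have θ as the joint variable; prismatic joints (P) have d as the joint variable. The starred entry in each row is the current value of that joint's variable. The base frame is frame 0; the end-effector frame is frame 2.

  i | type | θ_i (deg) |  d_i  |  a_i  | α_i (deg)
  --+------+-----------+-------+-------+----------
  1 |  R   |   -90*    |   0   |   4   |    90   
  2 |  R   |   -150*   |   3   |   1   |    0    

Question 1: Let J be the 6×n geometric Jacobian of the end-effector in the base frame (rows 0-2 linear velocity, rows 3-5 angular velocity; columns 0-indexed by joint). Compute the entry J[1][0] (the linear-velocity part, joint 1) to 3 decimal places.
-3.000

axis z_0 = ẑ; lever o_n−o_0 = (-3.0000,-3.1340,-0.5000)
cross product → J_v[:, 0] = (3.1340,-3.0000,0.0000)
J_ω[:, 0] = z_0
entry J[1][0] = -3.0000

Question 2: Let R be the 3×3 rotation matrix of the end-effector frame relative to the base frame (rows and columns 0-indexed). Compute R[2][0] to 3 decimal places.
End-effector x-axis (col 0 of R) = (-0.0000,0.8660,-0.5000)
R[2][0] = -0.5000

-0.500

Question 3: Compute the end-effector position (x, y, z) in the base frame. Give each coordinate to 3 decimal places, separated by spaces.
-3.000 -3.134 -0.500

after link 1: o_1 = (0.0000, -4.0000, 0.0000)
after link 2: o_2 = (-3.0000, -3.1340, -0.5000)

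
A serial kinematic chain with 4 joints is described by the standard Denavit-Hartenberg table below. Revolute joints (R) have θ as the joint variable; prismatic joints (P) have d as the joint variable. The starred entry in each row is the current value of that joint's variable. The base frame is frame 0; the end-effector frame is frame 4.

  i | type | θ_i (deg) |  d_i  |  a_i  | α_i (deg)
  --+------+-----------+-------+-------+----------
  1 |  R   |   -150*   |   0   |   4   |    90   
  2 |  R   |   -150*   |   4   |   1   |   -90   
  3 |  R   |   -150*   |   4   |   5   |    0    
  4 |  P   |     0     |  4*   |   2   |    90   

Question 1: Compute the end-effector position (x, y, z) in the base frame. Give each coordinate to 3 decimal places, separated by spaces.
-14.475 0.303 -4.397

after link 1: o_1 = (-3.4641, -2.0000, 0.0000)
after link 2: o_2 = (-4.7141, 1.8971, -0.5000)
after link 3: o_3 = (-10.9437, 1.1872, -1.7990)
after link 4: o_4 = (-14.4748, 0.3032, -4.3971)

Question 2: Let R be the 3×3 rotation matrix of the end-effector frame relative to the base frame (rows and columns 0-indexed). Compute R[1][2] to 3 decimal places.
-0.967

End-effector z-axis (col 2 of R) = (0.0580,-0.9665,0.2500)
R[1][2] = -0.9665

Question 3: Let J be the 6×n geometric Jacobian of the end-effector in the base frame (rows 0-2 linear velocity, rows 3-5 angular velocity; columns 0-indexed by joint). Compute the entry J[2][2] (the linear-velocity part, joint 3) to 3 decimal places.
-1.750

axis z_2 = (-0.4330,-0.2500,-0.8660); lever o_n−o_2 = (-9.7607,-1.5939,-3.8971)
cross product → J_v[:, 2] = (-0.4061,6.7655,-1.7500)
J_ω[:, 2] = z_2
entry J[2][2] = -1.7500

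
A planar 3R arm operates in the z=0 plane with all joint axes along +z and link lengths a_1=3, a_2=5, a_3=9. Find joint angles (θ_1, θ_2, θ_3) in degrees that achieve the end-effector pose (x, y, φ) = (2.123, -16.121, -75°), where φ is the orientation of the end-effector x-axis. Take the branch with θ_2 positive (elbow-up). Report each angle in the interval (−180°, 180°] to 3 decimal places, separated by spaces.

-120.004 45.001 0.003

wrist centre = target − a_3·(cos φ, sin φ) = (-0.2064, -7.4277)
cos θ_2 = (55.2128−3²−5²)/(2·3·5) = 0.7071; θ_2 = 45.0010° (elbow-up)
β = atan2(-7.4277,-0.2064) = -91.5915°; ψ = atan2(3.5356,6.5355) = 28.4127°
θ_1 = β − ψ = -120.0042°
θ_3 = φ − θ_1 − θ_2 = 0.0033° (wrapped to (-180°,180°])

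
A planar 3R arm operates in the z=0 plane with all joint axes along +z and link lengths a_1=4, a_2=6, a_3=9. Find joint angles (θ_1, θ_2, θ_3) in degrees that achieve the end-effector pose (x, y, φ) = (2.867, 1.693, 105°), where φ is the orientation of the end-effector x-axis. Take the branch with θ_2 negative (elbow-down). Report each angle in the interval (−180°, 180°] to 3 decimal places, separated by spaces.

-16.833 -59.990 -178.177

wrist centre = target − a_3·(cos φ, sin φ) = (5.1964, -7.0003)
cos θ_2 = (76.0069−4²−6²)/(2·4·6) = 0.5001; θ_2 = -59.9904° (elbow-down)
β = atan2(-7.0003,5.1964) = -53.4134°; ψ = atan2(-5.1957,7.0009) = -36.5807°
θ_1 = β − ψ = -16.8326°
θ_3 = φ − θ_1 − θ_2 = -178.1769° (wrapped to (-180°,180°])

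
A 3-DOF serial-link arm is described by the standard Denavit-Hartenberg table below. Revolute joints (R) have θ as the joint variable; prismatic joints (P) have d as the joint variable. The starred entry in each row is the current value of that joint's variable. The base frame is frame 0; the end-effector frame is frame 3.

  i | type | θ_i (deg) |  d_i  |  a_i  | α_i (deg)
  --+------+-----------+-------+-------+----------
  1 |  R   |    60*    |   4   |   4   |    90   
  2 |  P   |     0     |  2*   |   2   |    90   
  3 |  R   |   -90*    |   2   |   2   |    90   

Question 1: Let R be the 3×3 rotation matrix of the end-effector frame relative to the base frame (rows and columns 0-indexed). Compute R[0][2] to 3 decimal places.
-0.500

End-effector z-axis (col 2 of R) = (-0.5000,-0.8660,-0.0000)
R[0][2] = -0.5000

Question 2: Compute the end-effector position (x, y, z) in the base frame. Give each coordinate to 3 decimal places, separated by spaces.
3.000 5.196 2.000

after link 1: o_1 = (2.0000, 3.4641, 4.0000)
after link 2: o_2 = (4.7321, 4.1962, 4.0000)
after link 3: o_3 = (3.0000, 5.1962, 2.0000)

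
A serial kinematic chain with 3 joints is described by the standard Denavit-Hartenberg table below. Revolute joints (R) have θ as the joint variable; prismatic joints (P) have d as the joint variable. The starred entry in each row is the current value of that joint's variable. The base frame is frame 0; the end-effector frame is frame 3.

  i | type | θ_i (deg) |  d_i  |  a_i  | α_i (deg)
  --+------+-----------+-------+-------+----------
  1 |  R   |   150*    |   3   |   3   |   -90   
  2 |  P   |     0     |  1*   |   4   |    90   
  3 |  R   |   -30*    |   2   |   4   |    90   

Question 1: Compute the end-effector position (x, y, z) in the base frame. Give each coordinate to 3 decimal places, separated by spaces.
after link 1: o_1 = (-2.5981, 1.5000, 3.0000)
after link 2: o_2 = (-6.5622, 2.6340, 3.0000)
after link 3: o_3 = (-8.5622, 6.0981, 5.0000)

-8.562 6.098 5.000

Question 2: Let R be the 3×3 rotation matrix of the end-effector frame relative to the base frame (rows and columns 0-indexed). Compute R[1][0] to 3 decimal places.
End-effector x-axis (col 0 of R) = (-0.5000,0.8660,0.0000)
R[1][0] = 0.8660

0.866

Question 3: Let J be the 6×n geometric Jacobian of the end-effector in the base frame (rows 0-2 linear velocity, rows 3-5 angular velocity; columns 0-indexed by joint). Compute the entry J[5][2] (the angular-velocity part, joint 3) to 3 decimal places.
axis z_2 = (0.0000,0.0000,1.0000); lever o_n−o_2 = (-2.0000,3.4641,2.0000)
cross product → J_v[:, 2] = (-3.4641,-2.0000,0.0000)
J_ω[:, 2] = z_2
entry J[5][2] = 1.0000

1.000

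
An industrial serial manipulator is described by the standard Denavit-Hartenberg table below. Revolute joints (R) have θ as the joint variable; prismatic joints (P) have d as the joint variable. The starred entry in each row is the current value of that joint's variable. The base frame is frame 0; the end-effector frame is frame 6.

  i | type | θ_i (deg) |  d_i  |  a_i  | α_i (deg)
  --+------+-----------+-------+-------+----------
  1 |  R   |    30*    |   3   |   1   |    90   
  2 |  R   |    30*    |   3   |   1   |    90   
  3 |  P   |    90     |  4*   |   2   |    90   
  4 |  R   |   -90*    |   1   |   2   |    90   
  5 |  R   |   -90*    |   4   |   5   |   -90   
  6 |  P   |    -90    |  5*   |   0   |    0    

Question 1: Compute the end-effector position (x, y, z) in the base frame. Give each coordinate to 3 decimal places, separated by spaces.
after link 1: o_1 = (0.8660, 0.5000, 3.0000)
after link 2: o_2 = (3.1160, -1.6651, 3.5000)
after link 3: o_3 = (5.8481, -2.3971, 0.0359)
after link 4: o_4 = (5.7321, -2.4641, 2.2679)
after link 5: o_5 = (-0.0179, -1.1651, -0.2321)
after link 6: o_6 = (-2.1830, -2.4151, 4.0981)

-2.183 -2.415 4.098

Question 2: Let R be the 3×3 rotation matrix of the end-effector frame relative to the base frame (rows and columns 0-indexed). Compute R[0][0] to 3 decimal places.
-0.500

End-effector x-axis (col 0 of R) = (-0.5000,0.8660,-0.0000)
R[0][0] = -0.5000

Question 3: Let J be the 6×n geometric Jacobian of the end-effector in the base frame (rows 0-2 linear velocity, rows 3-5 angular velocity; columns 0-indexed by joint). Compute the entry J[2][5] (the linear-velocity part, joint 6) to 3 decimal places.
0.866

prismatic axis z_5 = (-0.4330,-0.2500,0.8660)
J_v[:, 5] = z_5; J_ω[:, 5] = (0,0,0)
entry J[2][5] = 0.8660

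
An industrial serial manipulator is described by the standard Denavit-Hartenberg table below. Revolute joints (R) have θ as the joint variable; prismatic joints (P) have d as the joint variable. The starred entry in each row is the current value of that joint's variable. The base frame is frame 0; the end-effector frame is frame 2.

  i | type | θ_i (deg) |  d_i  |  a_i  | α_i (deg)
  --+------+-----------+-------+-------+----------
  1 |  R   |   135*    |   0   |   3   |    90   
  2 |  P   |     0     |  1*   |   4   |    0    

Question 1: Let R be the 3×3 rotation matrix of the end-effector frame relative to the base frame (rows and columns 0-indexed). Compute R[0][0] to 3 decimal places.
-0.707

End-effector x-axis (col 0 of R) = (-0.7071,0.7071,0.0000)
R[0][0] = -0.7071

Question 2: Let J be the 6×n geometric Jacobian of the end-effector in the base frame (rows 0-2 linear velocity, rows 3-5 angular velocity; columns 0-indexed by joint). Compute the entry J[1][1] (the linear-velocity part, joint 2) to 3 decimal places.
0.707

prismatic axis z_1 = (0.7071,0.7071,0.0000)
J_v[:, 1] = z_1; J_ω[:, 1] = (0,0,0)
entry J[1][1] = 0.7071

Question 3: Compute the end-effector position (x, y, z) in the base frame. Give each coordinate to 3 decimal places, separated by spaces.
-4.243 5.657 0.000

after link 1: o_1 = (-2.1213, 2.1213, 0.0000)
after link 2: o_2 = (-4.2426, 5.6569, 0.0000)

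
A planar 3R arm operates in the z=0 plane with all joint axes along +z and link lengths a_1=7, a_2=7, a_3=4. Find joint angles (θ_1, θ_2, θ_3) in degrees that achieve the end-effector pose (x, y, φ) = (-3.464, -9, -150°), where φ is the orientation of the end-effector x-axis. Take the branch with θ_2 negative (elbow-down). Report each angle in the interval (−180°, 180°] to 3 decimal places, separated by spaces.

-29.999 -120.000 -0.001

wrist centre = target − a_3·(cos φ, sin φ) = (0.0001, -7.0000)
cos θ_2 = (49.0000−7²−7²)/(2·7·7) = -0.5000; θ_2 = -120.0000° (elbow-down)
β = atan2(-7.0000,0.0001) = -89.9992°; ψ = atan2(-6.0622,3.5000) = -60.0000°
θ_1 = β − ψ = -29.9992°
θ_3 = φ − θ_1 − θ_2 = -0.0008° (wrapped to (-180°,180°])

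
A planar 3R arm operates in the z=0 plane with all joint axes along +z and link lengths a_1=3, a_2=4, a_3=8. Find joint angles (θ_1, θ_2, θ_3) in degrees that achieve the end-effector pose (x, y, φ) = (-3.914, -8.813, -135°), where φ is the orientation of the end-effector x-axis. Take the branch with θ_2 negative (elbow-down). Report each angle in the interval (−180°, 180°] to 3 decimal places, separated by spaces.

12.808 -120.003 -27.805

wrist centre = target − a_3·(cos φ, sin φ) = (1.7429, -3.1561)
cos θ_2 = (12.9988−3²−4²)/(2·3·4) = -0.5001; θ_2 = -120.0033° (elbow-down)
β = atan2(-3.1561,1.7429) = -61.0921°; ψ = atan2(-3.4640,0.9998) = -73.9004°
θ_1 = β − ψ = 12.8083°
θ_3 = φ − θ_1 − θ_2 = -27.8050° (wrapped to (-180°,180°])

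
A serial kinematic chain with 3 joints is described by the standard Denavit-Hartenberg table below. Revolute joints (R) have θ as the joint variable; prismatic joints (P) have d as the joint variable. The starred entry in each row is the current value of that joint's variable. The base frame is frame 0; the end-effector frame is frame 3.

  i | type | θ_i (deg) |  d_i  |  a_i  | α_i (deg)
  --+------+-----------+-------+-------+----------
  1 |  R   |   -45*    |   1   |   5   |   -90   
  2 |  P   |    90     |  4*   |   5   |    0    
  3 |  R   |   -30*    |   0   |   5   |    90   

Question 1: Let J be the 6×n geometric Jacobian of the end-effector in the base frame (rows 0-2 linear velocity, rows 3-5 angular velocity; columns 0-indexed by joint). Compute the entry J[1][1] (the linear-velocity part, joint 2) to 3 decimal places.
prismatic axis z_1 = (0.7071,0.7071,0.0000)
J_v[:, 1] = z_1; J_ω[:, 1] = (0,0,0)
entry J[1][1] = 0.7071

0.707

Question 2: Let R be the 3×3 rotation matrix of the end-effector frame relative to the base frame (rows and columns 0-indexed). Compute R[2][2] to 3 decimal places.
End-effector z-axis (col 2 of R) = (0.6124,-0.6124,0.5000)
R[2][2] = 0.5000

0.500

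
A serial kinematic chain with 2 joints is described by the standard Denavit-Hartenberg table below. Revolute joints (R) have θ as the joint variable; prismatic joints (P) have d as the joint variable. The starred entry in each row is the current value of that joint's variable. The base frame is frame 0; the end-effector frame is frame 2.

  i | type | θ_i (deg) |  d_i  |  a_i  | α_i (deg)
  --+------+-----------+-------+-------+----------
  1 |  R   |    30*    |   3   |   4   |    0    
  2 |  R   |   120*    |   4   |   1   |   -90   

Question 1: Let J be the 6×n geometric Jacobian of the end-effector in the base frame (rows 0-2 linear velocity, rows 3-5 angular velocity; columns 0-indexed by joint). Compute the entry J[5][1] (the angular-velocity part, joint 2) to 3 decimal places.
1.000

axis z_1 = (0.0000,0.0000,1.0000); lever o_n−o_1 = (-0.8660,0.5000,4.0000)
cross product → J_v[:, 1] = (-0.5000,-0.8660,0.0000)
J_ω[:, 1] = z_1
entry J[5][1] = 1.0000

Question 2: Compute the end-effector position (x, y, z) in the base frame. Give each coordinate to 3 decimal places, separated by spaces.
after link 1: o_1 = (3.4641, 2.0000, 3.0000)
after link 2: o_2 = (2.5981, 2.5000, 7.0000)

2.598 2.500 7.000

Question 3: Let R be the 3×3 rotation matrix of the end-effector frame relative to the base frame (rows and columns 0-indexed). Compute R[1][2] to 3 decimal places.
-0.866

End-effector z-axis (col 2 of R) = (-0.5000,-0.8660,0.0000)
R[1][2] = -0.8660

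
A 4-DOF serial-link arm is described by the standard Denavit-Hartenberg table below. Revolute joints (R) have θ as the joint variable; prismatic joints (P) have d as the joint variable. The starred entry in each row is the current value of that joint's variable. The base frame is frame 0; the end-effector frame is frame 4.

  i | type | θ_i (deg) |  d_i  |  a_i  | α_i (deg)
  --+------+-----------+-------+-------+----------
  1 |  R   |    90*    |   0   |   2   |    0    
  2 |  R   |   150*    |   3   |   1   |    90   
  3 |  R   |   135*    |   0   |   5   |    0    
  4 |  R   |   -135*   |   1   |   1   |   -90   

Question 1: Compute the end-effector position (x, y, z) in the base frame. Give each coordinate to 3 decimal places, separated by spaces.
after link 1: o_1 = (0.0000, 2.0000, 0.0000)
after link 2: o_2 = (-0.5000, 1.1340, 3.0000)
after link 3: o_3 = (1.2678, 4.1958, 6.5355)
after link 4: o_4 = (-0.0983, 3.8298, 6.5355)

-0.098 3.830 6.536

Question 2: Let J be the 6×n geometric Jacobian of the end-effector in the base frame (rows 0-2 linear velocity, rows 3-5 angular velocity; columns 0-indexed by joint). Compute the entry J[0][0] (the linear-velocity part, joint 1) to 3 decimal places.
-3.830

axis z_0 = ẑ; lever o_n−o_0 = (-0.0983,3.8298,6.5355)
cross product → J_v[:, 0] = (-3.8298,-0.0983,0.0000)
J_ω[:, 0] = z_0
entry J[0][0] = -3.8298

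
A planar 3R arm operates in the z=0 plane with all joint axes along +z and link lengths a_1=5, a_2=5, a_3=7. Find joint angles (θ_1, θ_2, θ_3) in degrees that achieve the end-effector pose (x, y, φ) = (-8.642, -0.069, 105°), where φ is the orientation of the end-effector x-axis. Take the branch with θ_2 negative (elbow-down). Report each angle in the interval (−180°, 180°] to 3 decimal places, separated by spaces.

wrist centre = target − a_3·(cos φ, sin φ) = (-6.8303, -6.8305)
cos θ_2 = (93.3080−5²−5²)/(2·5·5) = 0.8662; θ_2 = -29.9845° (elbow-down)
β = atan2(-6.8305,-6.8303) = -134.9991°; ψ = atan2(-2.4988,9.3308) = -14.9923°
θ_1 = β − ψ = -120.0068°
θ_3 = φ − θ_1 − θ_2 = -105.0086° (wrapped to (-180°,180°])

-120.007 -29.985 -105.009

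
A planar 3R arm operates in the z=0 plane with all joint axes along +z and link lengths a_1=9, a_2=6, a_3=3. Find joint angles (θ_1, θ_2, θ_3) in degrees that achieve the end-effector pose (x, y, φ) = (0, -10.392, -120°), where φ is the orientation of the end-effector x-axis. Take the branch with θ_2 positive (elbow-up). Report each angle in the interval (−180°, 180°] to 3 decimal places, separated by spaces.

-120.000 120.003 -120.003

wrist centre = target − a_3·(cos φ, sin φ) = (1.5000, -7.7939)
cos θ_2 = (62.9952−9²−6²)/(2·9·6) = -0.5000; θ_2 = 120.0029° (elbow-up)
β = atan2(-7.7939,1.5000) = -79.1062°; ψ = atan2(5.1960,5.9997) = 40.8938°
θ_1 = β − ψ = -120.0000°
θ_3 = φ − θ_1 − θ_2 = -120.0029° (wrapped to (-180°,180°])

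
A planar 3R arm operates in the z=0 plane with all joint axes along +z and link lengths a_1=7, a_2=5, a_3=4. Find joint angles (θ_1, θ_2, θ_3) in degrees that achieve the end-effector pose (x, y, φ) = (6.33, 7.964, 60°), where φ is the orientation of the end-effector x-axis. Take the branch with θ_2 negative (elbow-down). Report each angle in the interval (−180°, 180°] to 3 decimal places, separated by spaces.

wrist centre = target − a_3·(cos φ, sin φ) = (4.3300, 4.4999)
cos θ_2 = (38.9980−7²−5²)/(2·7·5) = -0.5000; θ_2 = -120.0019° (elbow-down)
β = atan2(4.4999,4.3300) = 46.1023°; ψ = atan2(-4.3300,4.4999) = -43.8983°
θ_1 = β − ψ = 90.0006°
θ_3 = φ − θ_1 − θ_2 = 90.0013° (wrapped to (-180°,180°])

90.001 -120.002 90.001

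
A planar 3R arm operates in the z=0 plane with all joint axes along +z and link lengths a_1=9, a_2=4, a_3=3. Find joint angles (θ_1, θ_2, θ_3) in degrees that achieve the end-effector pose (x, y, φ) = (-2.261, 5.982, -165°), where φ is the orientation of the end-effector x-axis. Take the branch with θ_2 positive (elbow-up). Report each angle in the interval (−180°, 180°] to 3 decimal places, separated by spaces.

wrist centre = target − a_3·(cos φ, sin φ) = (0.6368, 6.7585)
cos θ_2 = (46.0822−9²−4²)/(2·9·4) = -0.7072; θ_2 = 135.0068° (elbow-up)
β = atan2(6.7585,0.6368) = 84.6175°; ψ = atan2(2.8281,6.1712) = 24.6205°
θ_1 = β − ψ = 59.9970°
θ_3 = φ − θ_1 − θ_2 = -0.0038° (wrapped to (-180°,180°])

59.997 135.007 -0.004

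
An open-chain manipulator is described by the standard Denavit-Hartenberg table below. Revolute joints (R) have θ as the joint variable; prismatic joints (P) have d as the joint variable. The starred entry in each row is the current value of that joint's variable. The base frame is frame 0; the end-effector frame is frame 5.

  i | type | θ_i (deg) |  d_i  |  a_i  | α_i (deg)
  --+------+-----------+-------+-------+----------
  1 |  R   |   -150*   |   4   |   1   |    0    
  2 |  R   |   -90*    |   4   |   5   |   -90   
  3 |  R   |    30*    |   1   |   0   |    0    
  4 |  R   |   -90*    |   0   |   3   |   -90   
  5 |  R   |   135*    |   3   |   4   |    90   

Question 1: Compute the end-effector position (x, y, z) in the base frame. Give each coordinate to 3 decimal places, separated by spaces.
after link 1: o_1 = (-0.8660, -0.5000, 4.0000)
after link 2: o_2 = (-3.3660, 3.8301, 8.0000)
after link 3: o_3 = (-4.2321, 3.3301, 8.0000)
after link 4: o_4 = (-4.9821, 4.6292, 10.5981)
after link 5: o_5 = (-3.1245, 7.0686, 6.6486)

-3.124 7.069 6.649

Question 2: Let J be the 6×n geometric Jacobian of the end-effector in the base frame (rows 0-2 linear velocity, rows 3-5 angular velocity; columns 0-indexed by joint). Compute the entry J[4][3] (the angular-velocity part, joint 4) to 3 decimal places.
-0.500

axis z_3 = (-0.8660,-0.5000,0.0000); lever o_n−o_3 = (1.1076,3.7385,-1.3514)
cross product → J_v[:, 3] = (0.6757,-1.1704,-2.6839)
J_ω[:, 3] = z_3
entry J[4][3] = -0.5000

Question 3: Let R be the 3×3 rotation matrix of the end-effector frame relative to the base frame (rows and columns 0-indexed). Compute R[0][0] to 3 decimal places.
End-effector x-axis (col 0 of R) = (0.7891,0.0474,-0.6124)
R[0][0] = 0.7891

0.789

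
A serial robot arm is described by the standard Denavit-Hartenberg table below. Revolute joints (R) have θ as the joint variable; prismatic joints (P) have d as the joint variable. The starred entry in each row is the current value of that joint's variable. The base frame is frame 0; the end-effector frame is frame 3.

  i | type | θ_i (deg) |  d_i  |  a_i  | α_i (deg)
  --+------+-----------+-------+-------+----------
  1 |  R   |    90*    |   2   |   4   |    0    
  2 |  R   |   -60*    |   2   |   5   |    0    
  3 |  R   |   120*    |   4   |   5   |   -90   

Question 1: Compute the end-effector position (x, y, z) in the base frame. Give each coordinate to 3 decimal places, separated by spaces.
after link 1: o_1 = (0.0000, 4.0000, 2.0000)
after link 2: o_2 = (4.3301, 6.5000, 4.0000)
after link 3: o_3 = (-0.0000, 9.0000, 8.0000)

-0.000 9.000 8.000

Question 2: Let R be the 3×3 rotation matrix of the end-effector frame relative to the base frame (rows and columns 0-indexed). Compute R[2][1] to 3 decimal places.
End-effector y-axis (col 1 of R) = (-0.0000,-0.0000,-1.0000)
R[2][1] = -1.0000

-1.000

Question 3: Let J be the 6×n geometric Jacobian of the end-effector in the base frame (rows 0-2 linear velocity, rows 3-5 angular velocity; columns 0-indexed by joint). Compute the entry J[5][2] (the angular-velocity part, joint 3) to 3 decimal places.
1.000

axis z_2 = (0.0000,0.0000,1.0000); lever o_n−o_2 = (-4.3301,2.5000,4.0000)
cross product → J_v[:, 2] = (-2.5000,-4.3301,0.0000)
J_ω[:, 2] = z_2
entry J[5][2] = 1.0000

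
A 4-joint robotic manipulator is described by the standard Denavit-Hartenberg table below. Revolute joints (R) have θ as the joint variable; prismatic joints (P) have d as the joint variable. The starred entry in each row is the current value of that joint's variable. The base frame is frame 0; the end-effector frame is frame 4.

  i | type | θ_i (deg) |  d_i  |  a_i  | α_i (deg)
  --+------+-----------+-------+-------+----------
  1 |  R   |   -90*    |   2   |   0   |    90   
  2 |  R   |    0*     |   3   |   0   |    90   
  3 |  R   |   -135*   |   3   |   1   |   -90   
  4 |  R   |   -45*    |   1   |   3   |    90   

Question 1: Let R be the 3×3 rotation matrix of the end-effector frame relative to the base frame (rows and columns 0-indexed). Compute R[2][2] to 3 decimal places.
End-effector z-axis (col 2 of R) = (-0.5000,-0.5000,-0.7071)
R[2][2] = -0.7071

-0.707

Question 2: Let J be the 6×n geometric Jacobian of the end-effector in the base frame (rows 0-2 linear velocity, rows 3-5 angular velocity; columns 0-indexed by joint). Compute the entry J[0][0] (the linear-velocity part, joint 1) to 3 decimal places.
axis z_0 = ẑ; lever o_n−o_0 = (-0.0858,1.5000,-3.1213)
cross product → J_v[:, 0] = (-1.5000,-0.0858,0.0000)
J_ω[:, 0] = z_0
entry J[0][0] = -1.5000

-1.500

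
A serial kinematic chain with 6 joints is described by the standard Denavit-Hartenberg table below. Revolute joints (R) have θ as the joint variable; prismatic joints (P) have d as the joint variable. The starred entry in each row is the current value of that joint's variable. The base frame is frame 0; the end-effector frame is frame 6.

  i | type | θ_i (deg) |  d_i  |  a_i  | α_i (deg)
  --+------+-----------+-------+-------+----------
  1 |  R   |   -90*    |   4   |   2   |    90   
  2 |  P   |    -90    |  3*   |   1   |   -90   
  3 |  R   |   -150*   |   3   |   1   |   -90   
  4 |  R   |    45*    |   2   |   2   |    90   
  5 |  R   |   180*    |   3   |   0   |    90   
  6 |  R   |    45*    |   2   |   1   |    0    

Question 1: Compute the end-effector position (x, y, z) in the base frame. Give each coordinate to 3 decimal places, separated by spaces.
-8.732 -6.707 4.928

after link 1: o_1 = (0.0000, -2.0000, 4.0000)
after link 2: o_2 = (-3.0000, -2.0000, 3.0000)
after link 3: o_3 = (-3.5000, -5.0000, 3.8660)
after link 4: o_4 = (-5.9392, -3.5858, 4.0908)
after link 5: o_5 = (-6.9998, -5.7071, 5.9279)
after link 6: o_6 = (-8.7319, -6.7071, 4.9279)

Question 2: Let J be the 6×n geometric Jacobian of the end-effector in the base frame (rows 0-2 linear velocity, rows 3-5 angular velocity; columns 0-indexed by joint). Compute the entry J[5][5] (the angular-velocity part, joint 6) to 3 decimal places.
-0.500

axis z_5 = (-0.8660,-0.0000,-0.5000); lever o_n−o_5 = (-1.7321,-1.0000,-1.0000)
cross product → J_v[:, 5] = (-0.5000,-0.0000,0.8660)
J_ω[:, 5] = z_5
entry J[5][5] = -0.5000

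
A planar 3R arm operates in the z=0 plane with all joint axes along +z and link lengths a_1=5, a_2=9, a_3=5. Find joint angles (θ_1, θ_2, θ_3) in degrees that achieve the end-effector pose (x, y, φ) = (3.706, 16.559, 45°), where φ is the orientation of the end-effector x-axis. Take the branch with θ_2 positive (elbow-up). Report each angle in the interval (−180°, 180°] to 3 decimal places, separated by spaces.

wrist centre = target − a_3·(cos φ, sin φ) = (0.1705, 13.0235)
cos θ_2 = (169.6397−5²−9²)/(2·5·9) = 0.7071; θ_2 = 44.9999° (elbow-up)
β = atan2(13.0235,0.1705) = 89.2501°; ψ = atan2(6.3639,11.3640) = 29.2493°
θ_1 = β − ψ = 60.0008°
θ_3 = φ − θ_1 − θ_2 = -60.0007° (wrapped to (-180°,180°])

60.001 45.000 -60.001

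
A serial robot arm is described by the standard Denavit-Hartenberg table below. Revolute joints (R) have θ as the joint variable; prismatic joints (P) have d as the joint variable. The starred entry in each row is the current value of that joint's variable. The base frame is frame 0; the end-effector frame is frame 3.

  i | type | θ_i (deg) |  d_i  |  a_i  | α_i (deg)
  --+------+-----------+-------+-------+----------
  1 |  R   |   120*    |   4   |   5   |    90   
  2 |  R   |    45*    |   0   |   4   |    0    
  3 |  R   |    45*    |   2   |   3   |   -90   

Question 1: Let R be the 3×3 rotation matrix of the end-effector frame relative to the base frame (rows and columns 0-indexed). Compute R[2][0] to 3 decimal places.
End-effector x-axis (col 0 of R) = (-0.0000,0.0000,1.0000)
R[2][0] = 1.0000

1.000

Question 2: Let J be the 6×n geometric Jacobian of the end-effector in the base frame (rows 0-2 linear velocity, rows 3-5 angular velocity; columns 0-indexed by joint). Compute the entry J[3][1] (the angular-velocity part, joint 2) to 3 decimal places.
0.866

axis z_1 = (0.8660,0.5000,0.0000); lever o_n−o_1 = (0.3178,3.4495,5.8284)
cross product → J_v[:, 1] = (2.9142,-5.0476,2.8284)
J_ω[:, 1] = z_1
entry J[3][1] = 0.8660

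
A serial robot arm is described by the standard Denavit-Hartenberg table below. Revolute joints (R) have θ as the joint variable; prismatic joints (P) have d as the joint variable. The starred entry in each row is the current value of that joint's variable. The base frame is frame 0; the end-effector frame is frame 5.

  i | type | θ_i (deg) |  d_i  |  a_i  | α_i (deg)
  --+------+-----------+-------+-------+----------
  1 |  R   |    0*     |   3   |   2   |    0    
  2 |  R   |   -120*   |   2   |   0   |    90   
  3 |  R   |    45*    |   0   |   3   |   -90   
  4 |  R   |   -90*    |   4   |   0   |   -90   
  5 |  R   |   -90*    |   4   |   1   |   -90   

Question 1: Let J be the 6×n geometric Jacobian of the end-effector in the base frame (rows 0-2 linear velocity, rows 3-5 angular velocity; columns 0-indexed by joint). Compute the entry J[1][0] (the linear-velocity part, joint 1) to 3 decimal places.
axis z_0 = ẑ; lever o_n−o_0 = (1.2929,-1.2247,13.4853)
cross product → J_v[:, 0] = (1.2247,1.2929,-0.0000)
J_ω[:, 0] = z_0
entry J[1][0] = 1.2929

1.293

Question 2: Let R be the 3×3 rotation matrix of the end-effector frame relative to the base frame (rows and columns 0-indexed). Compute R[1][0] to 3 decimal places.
End-effector x-axis (col 0 of R) = (0.3536,0.6124,0.7071)
R[1][0] = 0.6124

0.612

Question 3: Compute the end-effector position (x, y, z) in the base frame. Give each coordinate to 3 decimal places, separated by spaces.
after link 1: o_1 = (2.0000, 0.0000, 3.0000)
after link 2: o_2 = (2.0000, 0.0000, 5.0000)
after link 3: o_3 = (0.9393, -1.8371, 7.1213)
after link 4: o_4 = (2.3536, 0.6124, 9.9497)
after link 5: o_5 = (1.2929, -1.2247, 13.4853)

1.293 -1.225 13.485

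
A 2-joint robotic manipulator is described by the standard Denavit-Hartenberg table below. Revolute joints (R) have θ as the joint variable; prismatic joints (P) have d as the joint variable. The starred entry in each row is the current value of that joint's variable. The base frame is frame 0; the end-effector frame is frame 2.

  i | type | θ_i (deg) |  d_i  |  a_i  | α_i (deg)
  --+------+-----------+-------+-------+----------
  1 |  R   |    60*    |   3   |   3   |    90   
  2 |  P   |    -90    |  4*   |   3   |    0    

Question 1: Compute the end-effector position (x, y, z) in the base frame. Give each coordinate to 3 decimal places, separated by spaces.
4.964 0.598 0.000

after link 1: o_1 = (1.5000, 2.5981, 3.0000)
after link 2: o_2 = (4.9641, 0.5981, 0.0000)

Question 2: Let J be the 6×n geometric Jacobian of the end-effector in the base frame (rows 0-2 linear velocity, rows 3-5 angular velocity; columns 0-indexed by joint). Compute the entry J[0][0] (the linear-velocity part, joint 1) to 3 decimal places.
axis z_0 = ẑ; lever o_n−o_0 = (4.9641,0.5981,0.0000)
cross product → J_v[:, 0] = (-0.5981,4.9641,0.0000)
J_ω[:, 0] = z_0
entry J[0][0] = -0.5981

-0.598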